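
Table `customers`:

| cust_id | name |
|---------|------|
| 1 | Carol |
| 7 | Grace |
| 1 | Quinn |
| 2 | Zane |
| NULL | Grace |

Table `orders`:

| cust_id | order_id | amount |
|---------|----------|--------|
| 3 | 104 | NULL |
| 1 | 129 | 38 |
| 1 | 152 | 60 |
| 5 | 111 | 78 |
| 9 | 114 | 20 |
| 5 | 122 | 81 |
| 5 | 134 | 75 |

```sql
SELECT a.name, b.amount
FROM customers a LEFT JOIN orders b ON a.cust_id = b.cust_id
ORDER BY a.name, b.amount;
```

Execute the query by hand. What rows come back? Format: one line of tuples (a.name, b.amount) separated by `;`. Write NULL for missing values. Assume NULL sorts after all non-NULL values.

LEFT JOIN keeps every row from `customers`; unmatched rows get NULL for `orders`'s columns.
Matching on a.cust_id = b.cust_id. A NULL in a compared column never satisfies the condition.
- cust_id=1: 2 matching b row(s), so 2 row(s) emitted.
- cust_id=7: no b row matches, row kept with b columns NULL.
- cust_id=1: 2 matching b row(s), so 2 row(s) emitted.
- cust_id=2: no b row matches, row kept with b columns NULL.
- cust_id=NULL: no b row matches, row kept with b columns NULL.
After projecting and ordering:
a.name | b.amount
Carol | 38
Carol | 60
Grace | NULL
Grace | NULL
Quinn | 38
Quinn | 60
Zane | NULL

(Carol, 38); (Carol, 60); (Grace, NULL); (Grace, NULL); (Quinn, 38); (Quinn, 60); (Zane, NULL)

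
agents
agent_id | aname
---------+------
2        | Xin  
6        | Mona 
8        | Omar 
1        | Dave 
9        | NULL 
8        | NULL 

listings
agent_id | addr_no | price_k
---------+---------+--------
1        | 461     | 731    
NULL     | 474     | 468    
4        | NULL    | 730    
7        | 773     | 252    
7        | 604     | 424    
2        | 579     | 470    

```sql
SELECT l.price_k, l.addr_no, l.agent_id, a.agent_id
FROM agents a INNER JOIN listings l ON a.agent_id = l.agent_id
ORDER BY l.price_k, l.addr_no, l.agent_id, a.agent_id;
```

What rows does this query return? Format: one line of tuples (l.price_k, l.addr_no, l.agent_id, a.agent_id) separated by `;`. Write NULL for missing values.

(470, 579, 2, 2); (731, 461, 1, 1)

INNER JOIN keeps only pairs where the ON condition holds.
Matching on a.agent_id = l.agent_id. A NULL in a compared column never satisfies the condition.
- a (agent_id=2) pairs with 1 row(s) of l.
- a (agent_id=6) has no partner → excluded.
- a (agent_id=8) has no partner → excluded.
- a (agent_id=1) pairs with 1 row(s) of l.
- a (agent_id=9) has no partner → excluded.
- a (agent_id=8) has no partner → excluded.
After projecting and ordering:
l.price_k | l.addr_no | l.agent_id | a.agent_id
470 | 579 | 2 | 2
731 | 461 | 1 | 1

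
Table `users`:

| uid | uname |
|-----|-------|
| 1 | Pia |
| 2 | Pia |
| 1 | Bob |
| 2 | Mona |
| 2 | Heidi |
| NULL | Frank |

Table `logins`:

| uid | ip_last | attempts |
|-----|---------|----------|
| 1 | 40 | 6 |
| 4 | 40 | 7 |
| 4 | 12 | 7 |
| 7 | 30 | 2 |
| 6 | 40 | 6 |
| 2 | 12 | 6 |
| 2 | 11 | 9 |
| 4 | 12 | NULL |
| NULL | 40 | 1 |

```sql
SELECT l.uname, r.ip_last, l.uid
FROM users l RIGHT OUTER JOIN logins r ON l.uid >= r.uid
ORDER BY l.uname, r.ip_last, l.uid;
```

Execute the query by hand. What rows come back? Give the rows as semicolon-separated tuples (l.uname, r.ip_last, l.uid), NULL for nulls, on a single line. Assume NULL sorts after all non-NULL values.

RIGHT JOIN keeps every row from `logins`; unmatched rows get NULL for `users`'s columns.
Matching on l.uid >= r.uid. A NULL in a compared column never satisfies the condition.
- l row (uid=1): matches 1 r row(s) → 1 output row(s).
- l row (uid=2): matches 3 r row(s) → 3 output row(s).
- l row (uid=1): matches 1 r row(s) → 1 output row(s).
- l row (uid=2): matches 3 r row(s) → 3 output row(s).
- l row (uid=2): matches 3 r row(s) → 3 output row(s).
- l row (uid=NULL): no match.
- 6 r row(s) had no l match → kept, l columns NULL.

(Bob, 40, 1); (Heidi, 11, 2); (Heidi, 12, 2); (Heidi, 40, 2); (Mona, 11, 2); (Mona, 12, 2); (Mona, 40, 2); (Pia, 11, 2); (Pia, 12, 2); (Pia, 40, 1); (Pia, 40, 2); (NULL, 12, NULL); (NULL, 12, NULL); (NULL, 30, NULL); (NULL, 40, NULL); (NULL, 40, NULL); (NULL, 40, NULL)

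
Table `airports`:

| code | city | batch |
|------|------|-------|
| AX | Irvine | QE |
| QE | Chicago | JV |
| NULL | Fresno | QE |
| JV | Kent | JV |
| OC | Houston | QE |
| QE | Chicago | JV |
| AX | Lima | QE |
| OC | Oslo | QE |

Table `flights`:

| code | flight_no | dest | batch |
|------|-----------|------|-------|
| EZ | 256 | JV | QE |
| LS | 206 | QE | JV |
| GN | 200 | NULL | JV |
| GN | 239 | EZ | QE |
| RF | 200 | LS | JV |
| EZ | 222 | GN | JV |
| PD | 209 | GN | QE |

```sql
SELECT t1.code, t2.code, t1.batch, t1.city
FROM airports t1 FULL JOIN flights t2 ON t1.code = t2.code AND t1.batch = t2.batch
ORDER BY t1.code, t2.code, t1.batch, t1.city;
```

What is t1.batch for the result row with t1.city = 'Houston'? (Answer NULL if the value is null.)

QE

FULL OUTER JOIN keeps every row from both sides; unmatched rows get NULL for the other side's columns.
Matching on t1.code = t2.code AND t1.batch = t2.batch. A NULL in a compared column never satisfies the condition.
Matched pairs: 0; unmatched t1 rows kept: 8; unmatched t2 rows kept: 7.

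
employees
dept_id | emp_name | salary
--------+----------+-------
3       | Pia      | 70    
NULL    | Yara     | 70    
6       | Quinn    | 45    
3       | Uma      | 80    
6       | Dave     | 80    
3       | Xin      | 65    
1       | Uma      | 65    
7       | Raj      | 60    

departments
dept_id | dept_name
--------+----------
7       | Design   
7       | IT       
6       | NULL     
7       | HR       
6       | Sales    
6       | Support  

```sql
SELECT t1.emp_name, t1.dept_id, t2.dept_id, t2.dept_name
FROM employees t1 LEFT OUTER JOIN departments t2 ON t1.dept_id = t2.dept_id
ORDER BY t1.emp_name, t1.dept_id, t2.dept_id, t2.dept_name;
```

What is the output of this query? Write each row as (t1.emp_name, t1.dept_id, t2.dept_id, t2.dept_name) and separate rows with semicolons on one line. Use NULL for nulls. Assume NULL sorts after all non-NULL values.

LEFT JOIN keeps every row from `employees`; unmatched rows get NULL for `departments`'s columns.
Matching on t1.dept_id = t2.dept_id. A NULL in a compared column never satisfies the condition.
- t1 (dept_id=3) has no partner → padded with NULL.
- t1 (dept_id=NULL) has no partner → padded with NULL.
- t1 (dept_id=6) pairs with 3 row(s) of t2.
- t1 (dept_id=3) has no partner → padded with NULL.
- t1 (dept_id=6) pairs with 3 row(s) of t2.
- t1 (dept_id=3) has no partner → padded with NULL.
- t1 (dept_id=1) has no partner → padded with NULL.
- t1 (dept_id=7) pairs with 3 row(s) of t2.

(Dave, 6, 6, Sales); (Dave, 6, 6, Support); (Dave, 6, 6, NULL); (Pia, 3, NULL, NULL); (Quinn, 6, 6, Sales); (Quinn, 6, 6, Support); (Quinn, 6, 6, NULL); (Raj, 7, 7, Design); (Raj, 7, 7, HR); (Raj, 7, 7, IT); (Uma, 1, NULL, NULL); (Uma, 3, NULL, NULL); (Xin, 3, NULL, NULL); (Yara, NULL, NULL, NULL)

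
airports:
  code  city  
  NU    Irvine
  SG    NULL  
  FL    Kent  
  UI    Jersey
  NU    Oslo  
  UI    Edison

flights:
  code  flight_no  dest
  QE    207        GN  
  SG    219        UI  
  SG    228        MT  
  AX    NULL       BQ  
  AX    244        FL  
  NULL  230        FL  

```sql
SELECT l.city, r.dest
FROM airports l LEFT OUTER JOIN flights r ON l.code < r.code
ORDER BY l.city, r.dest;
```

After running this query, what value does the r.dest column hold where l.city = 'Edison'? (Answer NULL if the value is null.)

NULL

LEFT JOIN keeps every row from `airports`; unmatched rows get NULL for `flights`'s columns.
Matching on l.code < r.code. A NULL in a compared column never satisfies the condition.
Matched pairs: 9; unmatched l rows kept: 3.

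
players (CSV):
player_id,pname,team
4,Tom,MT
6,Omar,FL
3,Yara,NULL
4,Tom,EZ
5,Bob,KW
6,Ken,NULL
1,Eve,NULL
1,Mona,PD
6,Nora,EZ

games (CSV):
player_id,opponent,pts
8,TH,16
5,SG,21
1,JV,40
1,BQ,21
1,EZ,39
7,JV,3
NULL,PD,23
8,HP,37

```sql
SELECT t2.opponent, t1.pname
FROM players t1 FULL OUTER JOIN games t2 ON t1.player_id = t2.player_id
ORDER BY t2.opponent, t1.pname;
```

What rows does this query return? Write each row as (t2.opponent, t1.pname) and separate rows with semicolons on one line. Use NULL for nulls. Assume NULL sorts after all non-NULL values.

FULL OUTER JOIN keeps every row from both sides; unmatched rows get NULL for the other side's columns.
Matching on t1.player_id = t2.player_id. A NULL in a compared column never satisfies the condition.
Matched pairs: 7; unmatched t1 rows kept: 6; unmatched t2 rows kept: 4.

(BQ, Eve); (BQ, Mona); (EZ, Eve); (EZ, Mona); (HP, NULL); (JV, Eve); (JV, Mona); (JV, NULL); (PD, NULL); (SG, Bob); (TH, NULL); (NULL, Ken); (NULL, Nora); (NULL, Omar); (NULL, Tom); (NULL, Tom); (NULL, Yara)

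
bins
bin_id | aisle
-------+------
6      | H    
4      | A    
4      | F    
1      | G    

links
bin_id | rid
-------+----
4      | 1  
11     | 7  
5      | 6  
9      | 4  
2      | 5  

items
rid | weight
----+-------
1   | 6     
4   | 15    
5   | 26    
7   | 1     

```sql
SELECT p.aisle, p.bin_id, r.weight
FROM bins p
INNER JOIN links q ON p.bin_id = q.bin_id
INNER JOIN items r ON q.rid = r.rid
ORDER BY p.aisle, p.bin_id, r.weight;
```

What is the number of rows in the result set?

2

Step 1 — p INNER JOIN q on bin_id → 2 row(s).
Then INNER JOIN `items r` on rid: keep only rows whose q.rid appears in r.
Result: 2 row(s).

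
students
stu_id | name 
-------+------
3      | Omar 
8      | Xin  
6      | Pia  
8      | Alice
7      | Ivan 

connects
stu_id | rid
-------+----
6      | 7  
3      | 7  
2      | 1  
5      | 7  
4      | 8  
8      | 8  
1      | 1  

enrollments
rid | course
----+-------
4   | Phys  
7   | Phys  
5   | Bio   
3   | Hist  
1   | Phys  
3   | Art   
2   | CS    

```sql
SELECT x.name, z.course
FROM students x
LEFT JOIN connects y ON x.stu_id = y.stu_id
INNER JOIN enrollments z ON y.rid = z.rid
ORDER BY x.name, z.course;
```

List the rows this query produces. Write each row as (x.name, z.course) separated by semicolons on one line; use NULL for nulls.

(Omar, Phys); (Pia, Phys)

Step 1 — x LEFT JOIN y on stu_id → 5 row(s).
Then INNER JOIN `enrollments z` on rid: keep only rows whose y.rid appears in z.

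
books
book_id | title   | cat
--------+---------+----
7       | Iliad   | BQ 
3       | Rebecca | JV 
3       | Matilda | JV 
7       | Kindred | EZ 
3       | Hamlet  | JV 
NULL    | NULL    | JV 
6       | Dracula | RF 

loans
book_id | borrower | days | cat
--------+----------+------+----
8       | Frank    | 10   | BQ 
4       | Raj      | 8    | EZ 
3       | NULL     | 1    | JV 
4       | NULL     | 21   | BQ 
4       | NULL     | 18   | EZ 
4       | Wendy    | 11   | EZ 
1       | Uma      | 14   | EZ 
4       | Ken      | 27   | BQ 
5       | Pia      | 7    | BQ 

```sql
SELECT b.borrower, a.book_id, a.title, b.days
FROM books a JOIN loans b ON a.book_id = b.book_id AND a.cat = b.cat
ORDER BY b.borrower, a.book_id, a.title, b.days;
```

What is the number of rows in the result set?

INNER JOIN keeps only pairs where the ON condition holds.
Matching on a.book_id = b.book_id AND a.cat = b.cat. A NULL in a compared column never satisfies the condition.
- a row (book_id=7, cat=BQ): no match → dropped.
- a row (book_id=3, cat=JV): matches 1 b row(s) → 1 output row(s).
- a row (book_id=3, cat=JV): matches 1 b row(s) → 1 output row(s).
- a row (book_id=7, cat=EZ): no match → dropped.
- a row (book_id=3, cat=JV): matches 1 b row(s) → 1 output row(s).
- a row (book_id=NULL, cat=JV): no match → dropped.
- a row (book_id=6, cat=RF): no match → dropped.
Total: 3 rows.

3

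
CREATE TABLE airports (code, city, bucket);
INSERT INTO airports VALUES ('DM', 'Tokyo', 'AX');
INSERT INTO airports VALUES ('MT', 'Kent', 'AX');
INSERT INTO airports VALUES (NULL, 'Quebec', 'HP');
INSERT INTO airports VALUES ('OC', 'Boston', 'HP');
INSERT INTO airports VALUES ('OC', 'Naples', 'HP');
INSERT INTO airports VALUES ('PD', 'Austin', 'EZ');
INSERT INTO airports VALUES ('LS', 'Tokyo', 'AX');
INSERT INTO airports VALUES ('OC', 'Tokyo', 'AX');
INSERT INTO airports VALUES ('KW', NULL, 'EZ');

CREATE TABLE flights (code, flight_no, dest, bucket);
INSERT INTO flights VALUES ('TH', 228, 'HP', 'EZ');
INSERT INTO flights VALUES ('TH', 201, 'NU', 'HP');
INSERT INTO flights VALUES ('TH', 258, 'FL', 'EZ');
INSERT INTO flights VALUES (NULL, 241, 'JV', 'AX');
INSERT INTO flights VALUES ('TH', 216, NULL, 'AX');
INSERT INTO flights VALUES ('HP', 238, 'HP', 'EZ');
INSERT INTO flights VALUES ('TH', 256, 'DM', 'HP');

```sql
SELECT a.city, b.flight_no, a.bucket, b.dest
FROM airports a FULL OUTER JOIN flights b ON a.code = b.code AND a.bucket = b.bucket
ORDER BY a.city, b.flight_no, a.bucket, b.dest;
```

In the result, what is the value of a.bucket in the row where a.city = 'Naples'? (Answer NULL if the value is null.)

HP

FULL OUTER JOIN keeps every row from both sides; unmatched rows get NULL for the other side's columns.
Matching on a.code = b.code AND a.bucket = b.bucket. A NULL in a compared column never satisfies the condition.
- a (code=DM, bucket=AX) has no partner → padded with NULL.
- a (code=MT, bucket=AX) has no partner → padded with NULL.
- a (code=NULL, bucket=HP) has no partner → padded with NULL.
- a (code=OC, bucket=HP) has no partner → padded with NULL.
- a (code=OC, bucket=HP) has no partner → padded with NULL.
- a (code=PD, bucket=EZ) has no partner → padded with NULL.
- a (code=LS, bucket=AX) has no partner → padded with NULL.
- a (code=OC, bucket=AX) has no partner → padded with NULL.
- a (code=KW, bucket=EZ) has no partner → padded with NULL.
- plus 7 unmatched b row(s), each kept with NULL a columns.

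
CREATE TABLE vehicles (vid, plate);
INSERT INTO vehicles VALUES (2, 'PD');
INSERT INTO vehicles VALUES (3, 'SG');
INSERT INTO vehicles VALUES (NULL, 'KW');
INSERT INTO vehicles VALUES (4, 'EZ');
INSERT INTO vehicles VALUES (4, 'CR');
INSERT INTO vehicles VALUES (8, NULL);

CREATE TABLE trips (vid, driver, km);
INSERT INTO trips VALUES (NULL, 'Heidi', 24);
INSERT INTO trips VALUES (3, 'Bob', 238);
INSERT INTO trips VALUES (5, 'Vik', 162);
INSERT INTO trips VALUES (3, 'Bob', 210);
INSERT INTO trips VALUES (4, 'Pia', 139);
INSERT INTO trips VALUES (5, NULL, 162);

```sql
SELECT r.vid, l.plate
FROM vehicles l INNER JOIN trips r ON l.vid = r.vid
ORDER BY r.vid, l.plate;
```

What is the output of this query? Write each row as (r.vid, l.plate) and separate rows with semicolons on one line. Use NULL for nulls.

(3, SG); (3, SG); (4, CR); (4, EZ)

INNER JOIN keeps only pairs where the ON condition holds.
Matching on l.vid = r.vid. A NULL in a compared column never satisfies the condition.
- l[0] vid=2 → no match; dropped.
- l[1] vid=3 → 2 match(es) in r → 2 row(s).
- l[2] vid=NULL → no match; dropped.
- l[3] vid=4 → 1 match(es) in r → 1 row(s).
- l[4] vid=4 → 1 match(es) in r → 1 row(s).
- l[5] vid=8 → no match; dropped.
After projecting and ordering:
r.vid | l.plate
3 | SG
3 | SG
4 | CR
4 | EZ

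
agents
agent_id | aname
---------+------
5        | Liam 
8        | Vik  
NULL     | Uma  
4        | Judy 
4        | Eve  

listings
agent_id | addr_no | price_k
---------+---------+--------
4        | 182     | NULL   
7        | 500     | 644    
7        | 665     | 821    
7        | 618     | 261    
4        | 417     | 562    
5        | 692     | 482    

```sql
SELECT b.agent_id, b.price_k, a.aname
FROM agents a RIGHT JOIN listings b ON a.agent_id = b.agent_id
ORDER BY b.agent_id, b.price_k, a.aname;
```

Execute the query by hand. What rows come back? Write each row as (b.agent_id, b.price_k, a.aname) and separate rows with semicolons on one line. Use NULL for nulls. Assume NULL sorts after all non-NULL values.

(4, 562, Eve); (4, 562, Judy); (4, NULL, Eve); (4, NULL, Judy); (5, 482, Liam); (7, 261, NULL); (7, 644, NULL); (7, 821, NULL)

RIGHT JOIN keeps every row from `listings`; unmatched rows get NULL for `agents`'s columns.
Matching on a.agent_id = b.agent_id. A NULL in a compared column never satisfies the condition.
- a (agent_id=5) pairs with 1 row(s) of b.
- a (agent_id=8) has no partner in b.
- a (agent_id=NULL) has no partner in b.
- a (agent_id=4) pairs with 2 row(s) of b.
- a (agent_id=4) pairs with 2 row(s) of b.
- 3 b row(s) had no a match → kept, a columns NULL.
After projecting and ordering:
b.agent_id | b.price_k | a.aname
4 | 562 | Eve
4 | 562 | Judy
4 | NULL | Eve
4 | NULL | Judy
5 | 482 | Liam
7 | 261 | NULL
7 | 644 | NULL
7 | 821 | NULL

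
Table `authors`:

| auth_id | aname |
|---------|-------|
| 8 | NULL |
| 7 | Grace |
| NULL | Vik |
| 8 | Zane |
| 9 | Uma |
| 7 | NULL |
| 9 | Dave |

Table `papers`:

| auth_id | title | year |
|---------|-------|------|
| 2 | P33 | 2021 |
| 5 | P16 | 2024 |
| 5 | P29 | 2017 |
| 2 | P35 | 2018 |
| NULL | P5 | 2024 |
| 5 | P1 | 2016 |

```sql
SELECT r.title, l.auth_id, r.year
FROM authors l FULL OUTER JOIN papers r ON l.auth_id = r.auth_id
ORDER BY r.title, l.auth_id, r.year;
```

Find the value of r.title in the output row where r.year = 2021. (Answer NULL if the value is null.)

P33

FULL OUTER JOIN keeps every row from both sides; unmatched rows get NULL for the other side's columns.
Matching on l.auth_id = r.auth_id. A NULL in a compared column never satisfies the condition.
Matched pairs: 0; unmatched l rows kept: 7; unmatched r rows kept: 6.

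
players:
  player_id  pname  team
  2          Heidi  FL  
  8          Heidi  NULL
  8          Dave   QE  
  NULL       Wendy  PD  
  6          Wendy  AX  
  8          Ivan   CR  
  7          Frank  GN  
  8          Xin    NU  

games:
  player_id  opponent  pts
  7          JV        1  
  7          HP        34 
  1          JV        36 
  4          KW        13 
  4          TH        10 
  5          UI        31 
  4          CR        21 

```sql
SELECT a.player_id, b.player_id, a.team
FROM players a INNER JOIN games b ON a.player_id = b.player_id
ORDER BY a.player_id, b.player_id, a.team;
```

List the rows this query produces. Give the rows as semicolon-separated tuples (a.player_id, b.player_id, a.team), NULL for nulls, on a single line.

INNER JOIN keeps only pairs where the ON condition holds.
Matching on a.player_id = b.player_id. A NULL in a compared column never satisfies the condition.
Matched pairs: 2.

(7, 7, GN); (7, 7, GN)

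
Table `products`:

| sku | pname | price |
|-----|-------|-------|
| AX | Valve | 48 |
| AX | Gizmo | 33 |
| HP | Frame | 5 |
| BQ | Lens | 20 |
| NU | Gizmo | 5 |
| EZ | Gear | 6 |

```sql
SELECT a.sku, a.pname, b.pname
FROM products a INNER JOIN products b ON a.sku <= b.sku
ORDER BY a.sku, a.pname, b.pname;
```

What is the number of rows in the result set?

22

INNER JOIN keeps only pairs where the ON condition holds.
Matching on a.sku <= b.sku.
Matched pairs: 22.
Total: 22 rows.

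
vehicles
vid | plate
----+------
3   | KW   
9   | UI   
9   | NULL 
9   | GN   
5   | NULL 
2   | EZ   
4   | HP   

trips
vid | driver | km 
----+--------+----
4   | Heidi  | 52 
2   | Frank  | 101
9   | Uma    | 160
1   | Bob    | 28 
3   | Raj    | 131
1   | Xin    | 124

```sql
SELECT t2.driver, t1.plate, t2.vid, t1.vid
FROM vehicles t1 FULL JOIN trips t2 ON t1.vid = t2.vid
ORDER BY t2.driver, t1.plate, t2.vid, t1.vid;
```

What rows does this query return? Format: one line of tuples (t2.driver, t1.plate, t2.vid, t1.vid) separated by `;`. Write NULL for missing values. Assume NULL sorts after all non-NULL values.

(Bob, NULL, 1, NULL); (Frank, EZ, 2, 2); (Heidi, HP, 4, 4); (Raj, KW, 3, 3); (Uma, GN, 9, 9); (Uma, UI, 9, 9); (Uma, NULL, 9, 9); (Xin, NULL, 1, NULL); (NULL, NULL, NULL, 5)

FULL OUTER JOIN keeps every row from both sides; unmatched rows get NULL for the other side's columns.
Matching on t1.vid = t2.vid.
Matched pairs: 6; unmatched t1 rows kept: 1; unmatched t2 rows kept: 2.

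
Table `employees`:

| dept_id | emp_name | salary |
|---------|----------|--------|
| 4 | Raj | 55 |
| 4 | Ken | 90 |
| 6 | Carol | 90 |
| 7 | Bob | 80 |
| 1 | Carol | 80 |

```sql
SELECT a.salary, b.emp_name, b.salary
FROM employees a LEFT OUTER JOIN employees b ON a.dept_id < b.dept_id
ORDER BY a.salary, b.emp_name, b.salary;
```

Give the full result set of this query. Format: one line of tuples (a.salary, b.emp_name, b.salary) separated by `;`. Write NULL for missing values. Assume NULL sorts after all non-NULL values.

(55, Bob, 80); (55, Carol, 90); (80, Bob, 80); (80, Carol, 90); (80, Ken, 90); (80, Raj, 55); (80, NULL, NULL); (90, Bob, 80); (90, Bob, 80); (90, Carol, 90)

LEFT JOIN keeps every row from `employees a`; unmatched rows get NULL for `employees b`'s columns.
Matching on a.dept_id < b.dept_id.
- a (dept_id=4) pairs with 2 row(s) of b.
- a (dept_id=4) pairs with 2 row(s) of b.
- a (dept_id=6) pairs with 1 row(s) of b.
- a (dept_id=7) has no partner → padded with NULL.
- a (dept_id=1) pairs with 4 row(s) of b.
After projecting and ordering:
a.salary | b.emp_name | b.salary
55 | Bob | 80
55 | Carol | 90
80 | Bob | 80
80 | Carol | 90
80 | Ken | 90
80 | Raj | 55
80 | NULL | NULL
90 | Bob | 80
90 | Bob | 80
90 | Carol | 90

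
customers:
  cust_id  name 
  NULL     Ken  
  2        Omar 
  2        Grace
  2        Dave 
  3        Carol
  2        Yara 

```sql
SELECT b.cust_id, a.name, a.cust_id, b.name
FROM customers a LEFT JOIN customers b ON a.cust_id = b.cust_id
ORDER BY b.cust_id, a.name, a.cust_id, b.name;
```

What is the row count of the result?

18

LEFT JOIN keeps every row from `customers a`; unmatched rows get NULL for `customers b`'s columns.
Matching on a.cust_id = b.cust_id. A NULL in a compared column never satisfies the condition.
- a row (cust_id=NULL): no match → kept, b columns NULL.
- a row (cust_id=2): matches 4 b row(s) → 4 output row(s).
- a row (cust_id=2): matches 4 b row(s) → 4 output row(s).
- a row (cust_id=2): matches 4 b row(s) → 4 output row(s).
- a row (cust_id=3): matches 1 b row(s) → 1 output row(s).
- a row (cust_id=2): matches 4 b row(s) → 4 output row(s).
Total: 17 matched + 1 padded = 18 rows.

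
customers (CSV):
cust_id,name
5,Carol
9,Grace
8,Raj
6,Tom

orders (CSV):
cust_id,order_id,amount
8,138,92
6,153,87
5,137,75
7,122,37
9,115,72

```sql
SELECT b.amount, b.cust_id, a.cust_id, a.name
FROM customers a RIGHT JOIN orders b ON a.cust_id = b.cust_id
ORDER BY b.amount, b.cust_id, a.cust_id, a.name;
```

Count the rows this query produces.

5

RIGHT JOIN keeps every row from `orders`; unmatched rows get NULL for `customers`'s columns.
Matching on a.cust_id = b.cust_id.
- a row (cust_id=5): matches 1 b row(s) → 1 output row(s).
- a row (cust_id=9): matches 1 b row(s) → 1 output row(s).
- a row (cust_id=8): matches 1 b row(s) → 1 output row(s).
- a row (cust_id=6): matches 1 b row(s) → 1 output row(s).
- plus 1 unmatched b row(s), each kept with NULL a columns.
Total: 4 matched + 1 padded = 5 rows.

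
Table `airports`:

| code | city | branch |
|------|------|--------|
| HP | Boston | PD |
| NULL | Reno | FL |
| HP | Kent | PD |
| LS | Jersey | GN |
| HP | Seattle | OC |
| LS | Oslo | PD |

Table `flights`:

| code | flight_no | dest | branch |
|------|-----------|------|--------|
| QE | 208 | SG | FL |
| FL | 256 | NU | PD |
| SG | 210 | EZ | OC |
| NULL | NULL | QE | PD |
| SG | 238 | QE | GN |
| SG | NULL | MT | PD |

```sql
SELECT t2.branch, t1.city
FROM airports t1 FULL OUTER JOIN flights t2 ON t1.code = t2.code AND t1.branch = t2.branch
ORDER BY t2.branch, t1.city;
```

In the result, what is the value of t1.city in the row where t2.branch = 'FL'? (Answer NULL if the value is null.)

NULL

FULL OUTER JOIN keeps every row from both sides; unmatched rows get NULL for the other side's columns.
Matching on t1.code = t2.code AND t1.branch = t2.branch. A NULL in a compared column never satisfies the condition.
Matched pairs: 0; unmatched t1 rows kept: 6; unmatched t2 rows kept: 6.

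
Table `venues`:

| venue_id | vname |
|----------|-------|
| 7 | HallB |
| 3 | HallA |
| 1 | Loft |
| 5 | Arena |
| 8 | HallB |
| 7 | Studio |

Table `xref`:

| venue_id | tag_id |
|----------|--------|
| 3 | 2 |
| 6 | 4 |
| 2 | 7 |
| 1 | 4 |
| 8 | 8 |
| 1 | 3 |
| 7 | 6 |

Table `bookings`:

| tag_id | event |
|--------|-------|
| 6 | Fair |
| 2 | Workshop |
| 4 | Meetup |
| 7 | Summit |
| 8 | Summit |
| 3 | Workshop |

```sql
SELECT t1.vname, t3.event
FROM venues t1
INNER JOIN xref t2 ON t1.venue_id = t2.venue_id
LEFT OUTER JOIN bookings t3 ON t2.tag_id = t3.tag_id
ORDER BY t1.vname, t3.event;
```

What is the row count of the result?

Joins associate left-to-right: venues INNER JOIN xref on venue_id gives 6 intermediate row(s).
Then LEFT JOIN `bookings t3` on tag_id: each of those 6 rows is kept; rows whose t2.tag_id has no match in t3 get NULL for t3's columns.
Result: 6 row(s).

6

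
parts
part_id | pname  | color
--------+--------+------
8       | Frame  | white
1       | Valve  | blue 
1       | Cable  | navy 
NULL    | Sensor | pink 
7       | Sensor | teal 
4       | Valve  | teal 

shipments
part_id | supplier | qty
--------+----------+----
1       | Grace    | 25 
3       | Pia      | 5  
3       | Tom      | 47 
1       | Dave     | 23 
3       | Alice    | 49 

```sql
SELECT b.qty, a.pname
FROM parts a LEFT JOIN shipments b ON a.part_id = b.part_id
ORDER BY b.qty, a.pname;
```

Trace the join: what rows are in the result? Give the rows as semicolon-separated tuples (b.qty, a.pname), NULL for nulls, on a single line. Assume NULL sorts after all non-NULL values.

(23, Cable); (23, Valve); (25, Cable); (25, Valve); (NULL, Frame); (NULL, Sensor); (NULL, Sensor); (NULL, Valve)

LEFT JOIN keeps every row from `parts`; unmatched rows get NULL for `shipments`'s columns.
Matching on a.part_id = b.part_id. A NULL in a compared column never satisfies the condition.
- a[0] part_id=8 → no match; kept with NULLs on the b side.
- a[1] part_id=1 → 2 match(es) in b → 2 row(s).
- a[2] part_id=1 → 2 match(es) in b → 2 row(s).
- a[3] part_id=NULL → no match; kept with NULLs on the b side.
- a[4] part_id=7 → no match; kept with NULLs on the b side.
- a[5] part_id=4 → no match; kept with NULLs on the b side.
After projecting and ordering:
b.qty | a.pname
23 | Cable
23 | Valve
25 | Cable
25 | Valve
NULL | Frame
NULL | Sensor
NULL | Sensor
NULL | Valve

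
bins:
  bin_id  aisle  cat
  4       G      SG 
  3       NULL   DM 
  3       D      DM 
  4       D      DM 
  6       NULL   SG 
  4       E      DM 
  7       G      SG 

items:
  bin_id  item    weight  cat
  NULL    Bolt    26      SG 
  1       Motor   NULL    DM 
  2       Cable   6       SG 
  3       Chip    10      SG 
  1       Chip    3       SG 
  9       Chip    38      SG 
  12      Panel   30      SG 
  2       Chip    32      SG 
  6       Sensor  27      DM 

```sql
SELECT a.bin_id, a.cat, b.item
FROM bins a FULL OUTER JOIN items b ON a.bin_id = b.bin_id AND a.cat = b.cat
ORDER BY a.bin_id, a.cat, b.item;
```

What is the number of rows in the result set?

FULL OUTER JOIN keeps every row from both sides; unmatched rows get NULL for the other side's columns.
Matching on a.bin_id = b.bin_id AND a.cat = b.cat. A NULL in a compared column never satisfies the condition.
Matched pairs: 0; unmatched a rows kept: 7; unmatched b rows kept: 9.
Total: 0 matched + 16 padded = 16 rows.

16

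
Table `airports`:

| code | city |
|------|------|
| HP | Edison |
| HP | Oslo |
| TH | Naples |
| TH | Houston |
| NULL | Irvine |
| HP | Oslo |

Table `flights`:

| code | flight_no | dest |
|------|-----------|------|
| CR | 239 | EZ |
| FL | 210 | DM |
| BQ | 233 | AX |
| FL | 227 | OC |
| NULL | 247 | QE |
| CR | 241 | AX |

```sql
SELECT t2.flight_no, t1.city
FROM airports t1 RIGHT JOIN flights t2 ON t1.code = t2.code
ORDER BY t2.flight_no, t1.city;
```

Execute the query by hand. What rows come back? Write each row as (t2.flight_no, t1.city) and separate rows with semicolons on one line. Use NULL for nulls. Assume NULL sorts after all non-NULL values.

(210, NULL); (227, NULL); (233, NULL); (239, NULL); (241, NULL); (247, NULL)

RIGHT JOIN keeps every row from `flights`; unmatched rows get NULL for `airports`'s columns.
Matching on t1.code = t2.code. A NULL in a compared column never satisfies the condition.
Matched pairs: 0; unmatched t2 rows kept: 6.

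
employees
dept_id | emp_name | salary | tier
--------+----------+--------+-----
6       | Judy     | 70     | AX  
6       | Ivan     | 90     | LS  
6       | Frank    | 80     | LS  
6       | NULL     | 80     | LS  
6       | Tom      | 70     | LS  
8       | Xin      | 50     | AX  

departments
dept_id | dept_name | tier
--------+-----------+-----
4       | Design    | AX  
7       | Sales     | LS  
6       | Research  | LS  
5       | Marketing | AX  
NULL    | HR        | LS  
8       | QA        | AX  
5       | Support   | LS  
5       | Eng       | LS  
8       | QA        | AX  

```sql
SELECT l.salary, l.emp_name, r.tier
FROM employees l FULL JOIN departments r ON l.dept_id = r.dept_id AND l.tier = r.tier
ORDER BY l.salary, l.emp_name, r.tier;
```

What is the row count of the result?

13

FULL OUTER JOIN keeps every row from both sides; unmatched rows get NULL for the other side's columns.
Matching on l.dept_id = r.dept_id AND l.tier = r.tier. A NULL in a compared column never satisfies the condition.
- l (dept_id=6, tier=AX) has no partner → padded with NULL.
- l (dept_id=6, tier=LS) pairs with 1 row(s) of r.
- l (dept_id=6, tier=LS) pairs with 1 row(s) of r.
- l (dept_id=6, tier=LS) pairs with 1 row(s) of r.
- l (dept_id=6, tier=LS) pairs with 1 row(s) of r.
- l (dept_id=8, tier=AX) pairs with 2 row(s) of r.
- plus 6 unmatched r row(s), each kept with NULL l columns.
Total: 6 matched + 7 padded = 13 rows.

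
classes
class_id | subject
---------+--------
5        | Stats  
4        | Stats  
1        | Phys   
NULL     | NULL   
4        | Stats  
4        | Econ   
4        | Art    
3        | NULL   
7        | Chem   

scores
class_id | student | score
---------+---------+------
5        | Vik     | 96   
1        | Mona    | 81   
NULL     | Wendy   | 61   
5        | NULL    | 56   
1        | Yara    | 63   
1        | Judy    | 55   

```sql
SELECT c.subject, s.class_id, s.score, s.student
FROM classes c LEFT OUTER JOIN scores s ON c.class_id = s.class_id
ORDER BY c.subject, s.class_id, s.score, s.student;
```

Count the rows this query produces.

12

LEFT JOIN keeps every row from `classes`; unmatched rows get NULL for `scores`'s columns.
Matching on c.class_id = s.class_id. A NULL in a compared column never satisfies the condition.
Matched pairs: 5; unmatched c rows kept: 7.
Total: 5 matched + 7 padded = 12 rows.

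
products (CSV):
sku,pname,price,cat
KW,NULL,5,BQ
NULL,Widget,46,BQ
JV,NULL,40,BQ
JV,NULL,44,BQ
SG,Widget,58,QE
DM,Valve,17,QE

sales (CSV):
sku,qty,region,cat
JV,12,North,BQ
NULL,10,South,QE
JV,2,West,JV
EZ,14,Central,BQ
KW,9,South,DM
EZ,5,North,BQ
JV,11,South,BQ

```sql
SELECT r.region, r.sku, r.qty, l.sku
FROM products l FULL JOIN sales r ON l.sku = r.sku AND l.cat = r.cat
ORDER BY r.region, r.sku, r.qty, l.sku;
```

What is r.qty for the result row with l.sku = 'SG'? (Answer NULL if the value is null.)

NULL

FULL OUTER JOIN keeps every row from both sides; unmatched rows get NULL for the other side's columns.
Matching on l.sku = r.sku AND l.cat = r.cat. A NULL in a compared column never satisfies the condition.
- l[0] sku=KW, cat=BQ → no match; kept with NULLs on the r side.
- l[1] sku=NULL, cat=BQ → no match; kept with NULLs on the r side.
- l[2] sku=JV, cat=BQ → 2 match(es) in r → 2 row(s).
- l[3] sku=JV, cat=BQ → 2 match(es) in r → 2 row(s).
- l[4] sku=SG, cat=QE → no match; kept with NULLs on the r side.
- l[5] sku=DM, cat=QE → no match; kept with NULLs on the r side.
- 5 row(s) from r found no l partner → padded with NULL.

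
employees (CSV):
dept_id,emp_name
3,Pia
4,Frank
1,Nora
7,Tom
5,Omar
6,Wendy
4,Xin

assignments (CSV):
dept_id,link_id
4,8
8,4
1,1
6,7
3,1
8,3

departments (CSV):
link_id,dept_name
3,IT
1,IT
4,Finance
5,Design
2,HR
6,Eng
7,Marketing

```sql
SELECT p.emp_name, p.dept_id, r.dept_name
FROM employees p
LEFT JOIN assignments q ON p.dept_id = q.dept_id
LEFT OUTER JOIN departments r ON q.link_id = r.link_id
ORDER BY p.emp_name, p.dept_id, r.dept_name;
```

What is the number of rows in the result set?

Evaluate left to right. First `employees p LEFT JOIN assignments q` on dept_id: 7 row(s).
Then LEFT JOIN `departments r` on link_id: each of those 7 rows is kept; rows whose q.link_id has no match in r get NULL for r's columns.
Result: 7 row(s).

7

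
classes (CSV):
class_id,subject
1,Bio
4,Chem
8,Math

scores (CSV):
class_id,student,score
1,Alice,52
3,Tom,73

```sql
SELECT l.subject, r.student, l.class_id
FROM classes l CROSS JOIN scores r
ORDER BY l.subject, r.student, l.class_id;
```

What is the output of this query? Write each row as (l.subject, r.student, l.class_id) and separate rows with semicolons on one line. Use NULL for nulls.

(Bio, Alice, 1); (Bio, Tom, 1); (Chem, Alice, 4); (Chem, Tom, 4); (Math, Alice, 8); (Math, Tom, 8)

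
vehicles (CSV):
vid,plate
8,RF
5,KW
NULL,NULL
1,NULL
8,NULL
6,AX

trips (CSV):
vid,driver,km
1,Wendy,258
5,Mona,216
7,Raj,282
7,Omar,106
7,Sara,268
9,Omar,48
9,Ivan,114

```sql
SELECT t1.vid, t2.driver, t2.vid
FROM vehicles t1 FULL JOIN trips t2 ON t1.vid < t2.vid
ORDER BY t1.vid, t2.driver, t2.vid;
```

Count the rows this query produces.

22

FULL OUTER JOIN keeps every row from both sides; unmatched rows get NULL for the other side's columns.
Matching on t1.vid < t2.vid. A NULL in a compared column never satisfies the condition.
- vid=8: 2 matching t2 row(s), so 2 row(s) emitted.
- vid=5: 5 matching t2 row(s), so 5 row(s) emitted.
- vid=NULL: no t2 row matches, row kept with t2 columns NULL.
- vid=1: 6 matching t2 row(s), so 6 row(s) emitted.
- vid=8: 2 matching t2 row(s), so 2 row(s) emitted.
- vid=6: 5 matching t2 row(s), so 5 row(s) emitted.
- plus 1 unmatched t2 row(s), each kept with NULL t1 columns.
Total: 20 matched + 2 padded = 22 rows.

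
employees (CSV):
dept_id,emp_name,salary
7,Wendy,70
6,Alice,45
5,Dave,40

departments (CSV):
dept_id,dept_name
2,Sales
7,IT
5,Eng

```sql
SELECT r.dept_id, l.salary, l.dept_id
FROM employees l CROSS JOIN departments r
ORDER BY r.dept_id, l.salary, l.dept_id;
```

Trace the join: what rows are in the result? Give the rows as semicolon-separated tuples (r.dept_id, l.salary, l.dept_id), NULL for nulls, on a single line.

CROSS JOIN pairs every row of `employees` with every row of `departments`: 3 × 3 = 9 rows.
After projecting and ordering:
r.dept_id | l.salary | l.dept_id
2 | 40 | 5
2 | 45 | 6
2 | 70 | 7
5 | 40 | 5
5 | 45 | 6
5 | 70 | 7
7 | 40 | 5
7 | 45 | 6
7 | 70 | 7

(2, 40, 5); (2, 45, 6); (2, 70, 7); (5, 40, 5); (5, 45, 6); (5, 70, 7); (7, 40, 5); (7, 45, 6); (7, 70, 7)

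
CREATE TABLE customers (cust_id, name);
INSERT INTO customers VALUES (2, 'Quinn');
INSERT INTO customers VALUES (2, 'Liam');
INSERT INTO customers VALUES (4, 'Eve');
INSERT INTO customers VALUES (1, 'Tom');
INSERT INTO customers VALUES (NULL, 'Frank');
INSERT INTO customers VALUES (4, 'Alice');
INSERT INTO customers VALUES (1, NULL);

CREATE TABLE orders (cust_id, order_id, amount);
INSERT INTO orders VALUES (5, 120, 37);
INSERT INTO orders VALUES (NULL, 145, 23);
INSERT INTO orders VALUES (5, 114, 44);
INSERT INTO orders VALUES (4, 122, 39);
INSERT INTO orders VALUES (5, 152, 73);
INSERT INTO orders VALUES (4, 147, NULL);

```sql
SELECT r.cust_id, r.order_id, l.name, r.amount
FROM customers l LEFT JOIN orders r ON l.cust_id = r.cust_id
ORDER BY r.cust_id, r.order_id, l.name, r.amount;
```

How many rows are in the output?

LEFT JOIN keeps every row from `customers`; unmatched rows get NULL for `orders`'s columns.
Matching on l.cust_id = r.cust_id. A NULL in a compared column never satisfies the condition.
- l (cust_id=2) has no partner → padded with NULL.
- l (cust_id=2) has no partner → padded with NULL.
- l (cust_id=4) pairs with 2 row(s) of r.
- l (cust_id=1) has no partner → padded with NULL.
- l (cust_id=NULL) has no partner → padded with NULL.
- l (cust_id=4) pairs with 2 row(s) of r.
- l (cust_id=1) has no partner → padded with NULL.
Total: 4 matched + 5 padded = 9 rows.

9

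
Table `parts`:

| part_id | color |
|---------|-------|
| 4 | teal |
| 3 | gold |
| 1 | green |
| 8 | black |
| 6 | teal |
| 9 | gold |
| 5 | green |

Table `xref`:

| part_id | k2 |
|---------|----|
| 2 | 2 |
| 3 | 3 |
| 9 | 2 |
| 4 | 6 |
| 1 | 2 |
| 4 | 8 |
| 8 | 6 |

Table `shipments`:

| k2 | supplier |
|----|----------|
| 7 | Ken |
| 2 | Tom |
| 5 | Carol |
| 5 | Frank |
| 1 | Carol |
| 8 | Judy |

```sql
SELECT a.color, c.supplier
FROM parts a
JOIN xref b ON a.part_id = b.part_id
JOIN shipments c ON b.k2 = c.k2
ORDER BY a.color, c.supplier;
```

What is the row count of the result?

3

Step 1 — a INNER JOIN b on part_id → 6 row(s).
Then INNER JOIN `shipments c` on k2: keep only rows whose b.k2 appears in c.
Result: 3 row(s).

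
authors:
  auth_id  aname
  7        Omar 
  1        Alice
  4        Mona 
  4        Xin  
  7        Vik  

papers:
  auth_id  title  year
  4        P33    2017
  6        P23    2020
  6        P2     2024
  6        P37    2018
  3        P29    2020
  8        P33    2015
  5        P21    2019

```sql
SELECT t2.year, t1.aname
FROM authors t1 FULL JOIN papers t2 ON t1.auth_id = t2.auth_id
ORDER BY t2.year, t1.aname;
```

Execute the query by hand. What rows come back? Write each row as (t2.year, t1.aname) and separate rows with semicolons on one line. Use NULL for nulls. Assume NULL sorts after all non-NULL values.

(2015, NULL); (2017, Mona); (2017, Xin); (2018, NULL); (2019, NULL); (2020, NULL); (2020, NULL); (2024, NULL); (NULL, Alice); (NULL, Omar); (NULL, Vik)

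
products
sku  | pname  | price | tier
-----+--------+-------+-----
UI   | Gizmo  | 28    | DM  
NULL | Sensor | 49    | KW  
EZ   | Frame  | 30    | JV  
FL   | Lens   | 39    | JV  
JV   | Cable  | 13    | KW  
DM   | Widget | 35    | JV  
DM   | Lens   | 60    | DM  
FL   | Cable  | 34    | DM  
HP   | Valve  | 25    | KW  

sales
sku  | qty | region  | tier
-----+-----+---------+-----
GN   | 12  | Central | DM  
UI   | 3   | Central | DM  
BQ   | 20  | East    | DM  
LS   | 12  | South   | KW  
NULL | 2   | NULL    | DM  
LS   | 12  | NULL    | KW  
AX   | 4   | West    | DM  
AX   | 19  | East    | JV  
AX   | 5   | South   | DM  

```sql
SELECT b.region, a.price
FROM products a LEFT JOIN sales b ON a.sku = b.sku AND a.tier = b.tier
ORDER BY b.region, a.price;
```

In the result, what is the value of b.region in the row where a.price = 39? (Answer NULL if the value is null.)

NULL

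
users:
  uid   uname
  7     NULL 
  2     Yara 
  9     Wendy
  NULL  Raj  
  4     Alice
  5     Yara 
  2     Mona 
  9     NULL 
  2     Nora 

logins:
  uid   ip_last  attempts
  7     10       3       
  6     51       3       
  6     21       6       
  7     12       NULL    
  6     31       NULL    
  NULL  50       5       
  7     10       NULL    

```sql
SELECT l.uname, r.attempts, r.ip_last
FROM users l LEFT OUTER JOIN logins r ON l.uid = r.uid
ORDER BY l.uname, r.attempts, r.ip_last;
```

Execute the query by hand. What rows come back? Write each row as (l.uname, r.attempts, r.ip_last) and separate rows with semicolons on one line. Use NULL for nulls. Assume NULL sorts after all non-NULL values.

(Alice, NULL, NULL); (Mona, NULL, NULL); (Nora, NULL, NULL); (Raj, NULL, NULL); (Wendy, NULL, NULL); (Yara, NULL, NULL); (Yara, NULL, NULL); (NULL, 3, 10); (NULL, NULL, 10); (NULL, NULL, 12); (NULL, NULL, NULL)

LEFT JOIN keeps every row from `users`; unmatched rows get NULL for `logins`'s columns.
Matching on l.uid = r.uid. A NULL in a compared column never satisfies the condition.
- l (uid=7) pairs with 3 row(s) of r.
- l (uid=2) has no partner → padded with NULL.
- l (uid=9) has no partner → padded with NULL.
- l (uid=NULL) has no partner → padded with NULL.
- l (uid=4) has no partner → padded with NULL.
- l (uid=5) has no partner → padded with NULL.
- l (uid=2) has no partner → padded with NULL.
- l (uid=9) has no partner → padded with NULL.
- l (uid=2) has no partner → padded with NULL.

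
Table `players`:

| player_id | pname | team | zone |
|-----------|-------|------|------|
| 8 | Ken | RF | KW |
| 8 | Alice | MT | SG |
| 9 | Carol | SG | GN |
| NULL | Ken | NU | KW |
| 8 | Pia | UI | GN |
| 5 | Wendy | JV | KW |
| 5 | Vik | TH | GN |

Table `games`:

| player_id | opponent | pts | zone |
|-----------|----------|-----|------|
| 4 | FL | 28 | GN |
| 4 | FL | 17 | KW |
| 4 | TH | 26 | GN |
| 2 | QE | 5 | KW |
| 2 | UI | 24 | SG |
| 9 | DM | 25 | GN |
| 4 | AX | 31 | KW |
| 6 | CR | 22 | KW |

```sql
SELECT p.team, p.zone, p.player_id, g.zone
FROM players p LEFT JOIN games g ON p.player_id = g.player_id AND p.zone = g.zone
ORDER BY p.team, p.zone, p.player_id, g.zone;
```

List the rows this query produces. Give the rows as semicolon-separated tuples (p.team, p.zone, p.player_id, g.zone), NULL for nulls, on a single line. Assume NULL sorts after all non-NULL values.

(JV, KW, 5, NULL); (MT, SG, 8, NULL); (NU, KW, NULL, NULL); (RF, KW, 8, NULL); (SG, GN, 9, GN); (TH, GN, 5, NULL); (UI, GN, 8, NULL)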